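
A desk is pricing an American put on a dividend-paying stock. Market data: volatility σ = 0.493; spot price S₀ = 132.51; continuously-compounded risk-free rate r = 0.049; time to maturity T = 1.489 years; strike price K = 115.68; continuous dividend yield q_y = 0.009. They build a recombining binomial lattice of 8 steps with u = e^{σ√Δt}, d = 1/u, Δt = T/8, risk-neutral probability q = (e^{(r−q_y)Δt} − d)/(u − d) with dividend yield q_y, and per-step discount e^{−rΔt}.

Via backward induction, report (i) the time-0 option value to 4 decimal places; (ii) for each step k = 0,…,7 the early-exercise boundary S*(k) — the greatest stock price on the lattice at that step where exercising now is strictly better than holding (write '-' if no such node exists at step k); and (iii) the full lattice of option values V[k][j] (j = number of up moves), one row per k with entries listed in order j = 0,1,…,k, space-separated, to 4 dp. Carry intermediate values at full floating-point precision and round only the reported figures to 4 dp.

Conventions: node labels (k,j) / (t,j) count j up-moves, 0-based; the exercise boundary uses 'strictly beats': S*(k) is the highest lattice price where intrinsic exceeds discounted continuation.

price = 19.0219
boundary = - - - - 56.5935 45.7505 56.5935 70.0063
tree:
19.0219
26.4785 10.7994
35.8109 16.2403 4.7389
46.8588 23.7788 7.8684 1.2240
59.0865 33.6841 12.8268 2.3064 0.0000
69.9295 45.7803 20.4013 4.3462 0.0000 0.0000
78.6950 59.0865 31.3410 8.1900 0.0000 0.0000 0.0000
85.7811 69.9295 45.6737 15.4331 0.0000 0.0000 0.0000 0.0000
91.5096 78.6950 59.0865 29.0821 0.0000 0.0000 0.0000 0.0000 0.0000

Δt=0.18613  u=1.23700  d=0.80841  q=0.46446  discount=0.99092
step 8 (expiry): payoffs max(K−S,0) = 91.5096 78.6950 59.0865 29.0821 0.0000 0.0000 0.0000 0.0000 0.0000
step 7: (k=7,j=0): S=29.8989, K−S=85.7811, hold=84.7810 ⇒ V=85.7811 exercise | (k=7,j=1): S=45.7505, K−S=69.9295, hold=68.9559 ⇒ V=69.9295 exercise | (k=7,j=2): S=70.0063, K−S=45.6737, hold=44.7407 ⇒ V=45.6737 exercise | (k=7,j=3): S=107.1219, K−S=8.5581, hold=15.4331 ⇒ V=15.4331 continue | (k=7,j=4): S=163.9152, K−S=0.0000, hold=0.0000 ⇒ V=0.0000 continue | (k=7,j=5): S=250.8189, K−S=0.0000, hold=0.0000 ⇒ V=0.0000 continue | (k=7,j=6): S=383.7969, K−S=0.0000, hold=0.0000 ⇒ V=0.0000 continue | (k=7,j=7): S=587.2765, K−S=0.0000, hold=0.0000 ⇒ V=0.0000 continue  boundary S*=70.0063
step 6: (k=6,j=0): S=36.9850, K−S=78.6950, hold=77.7067 ⇒ V=78.6950 exercise | (k=6,j=1): S=56.5935, K−S=59.0865, hold=58.1310 ⇒ V=59.0865 exercise | (k=6,j=2): S=86.5979, K−S=29.0821, hold=31.3410 ⇒ V=31.3410 continue | (k=6,j=3): S=132.5100, K−S=0.0000, hold=8.1900 ⇒ V=8.1900 continue | (k=6,j=4): S=202.7635, K−S=0.0000, hold=0.0000 ⇒ V=0.0000 continue | (k=6,j=5): S=310.2637, K−S=0.0000, hold=0.0000 ⇒ V=0.0000 continue | (k=6,j=6): S=474.7577, K−S=0.0000, hold=0.0000 ⇒ V=0.0000 continue  boundary S*=56.5935
step 5: (k=5,j=0): S=45.7505, K−S=69.9295, hold=68.9559 ⇒ V=69.9295 exercise | (k=5,j=1): S=70.0063, K−S=45.6737, hold=45.7803 ⇒ V=45.7803 continue | (k=5,j=2): S=107.1219, K−S=8.5581, hold=20.4013 ⇒ V=20.4013 continue | (k=5,j=3): S=163.9152, K−S=0.0000, hold=4.3462 ⇒ V=4.3462 continue | (k=5,j=4): S=250.8189, K−S=0.0000, hold=0.0000 ⇒ V=0.0000 continue | (k=5,j=5): S=383.7969, K−S=0.0000, hold=0.0000 ⇒ V=0.0000 continue  boundary S*=45.7505
step 4: (k=4,j=0): S=56.5935, K−S=59.0865, hold=58.1801 ⇒ V=59.0865 exercise | (k=4,j=1): S=86.5979, K−S=29.0821, hold=33.6841 ⇒ V=33.6841 continue | (k=4,j=2): S=132.5100, K−S=0.0000, hold=12.8268 ⇒ V=12.8268 continue | (k=4,j=3): S=202.7635, K−S=0.0000, hold=2.3064 ⇒ V=2.3064 continue | (k=4,j=4): S=310.2637, K−S=0.0000, hold=0.0000 ⇒ V=0.0000 continue  boundary S*=56.5935
step 3: (k=3,j=0): S=70.0063, K−S=45.6737, hold=46.8588 ⇒ V=46.8588 continue | (k=3,j=1): S=107.1219, K−S=8.5581, hold=23.7788 ⇒ V=23.7788 continue | (k=3,j=2): S=163.9152, K−S=0.0000, hold=7.8684 ⇒ V=7.8684 continue | (k=3,j=3): S=250.8189, K−S=0.0000, hold=1.2240 ⇒ V=1.2240 continue  boundary S*=-
step 2: (k=2,j=0): S=86.5979, K−S=29.0821, hold=35.8109 ⇒ V=35.8109 continue | (k=2,j=1): S=132.5100, K−S=0.0000, hold=16.2403 ⇒ V=16.2403 continue | (k=2,j=2): S=202.7635, K−S=0.0000, hold=4.7389 ⇒ V=4.7389 continue  boundary S*=-
step 1: (k=1,j=0): S=107.1219, K−S=8.5581, hold=26.4785 ⇒ V=26.4785 continue | (k=1,j=1): S=163.9152, K−S=0.0000, hold=10.7994 ⇒ V=10.7994 continue  boundary S*=-
step 0: (k=0,j=0): S=132.5100, K−S=0.0000, hold=19.0219 ⇒ V=19.0219 continue  boundary S*=-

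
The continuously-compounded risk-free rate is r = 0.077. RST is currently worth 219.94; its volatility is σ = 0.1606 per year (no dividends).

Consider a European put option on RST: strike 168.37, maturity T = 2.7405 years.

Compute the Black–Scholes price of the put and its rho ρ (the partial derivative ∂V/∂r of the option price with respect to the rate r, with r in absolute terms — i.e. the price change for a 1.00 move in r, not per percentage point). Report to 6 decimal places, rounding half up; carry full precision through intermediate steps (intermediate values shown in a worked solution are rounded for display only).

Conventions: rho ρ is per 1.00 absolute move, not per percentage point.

σ√T = 0.1606·√2.7405 = 0.265865
d₁ = (ln(S/K) + (r+σ²/2)T) / (σ√T) = (ln(219.94/168.37) + (0.077+0.1606²/2)·2.7405) / 0.265865 = (0.267191 + 0.246360) / 0.265865 = 1.931628
d₂ = d₁ − σ√T = 1.931628 − 0.265865 = 1.665763
e^{−rT} = 0.809759
N(−d₁) = 0.026703,  N(−d₂) = 0.047880
Put price V = K·e^{−rT}·N(−d₂) − S·N(−d₁) = 6.527960 − 5.873001 = 0.654959
ρ = −K·T·e^{−rT}·N(−d₂) = -17.889874

price = 0.654959
ρ = -17.889874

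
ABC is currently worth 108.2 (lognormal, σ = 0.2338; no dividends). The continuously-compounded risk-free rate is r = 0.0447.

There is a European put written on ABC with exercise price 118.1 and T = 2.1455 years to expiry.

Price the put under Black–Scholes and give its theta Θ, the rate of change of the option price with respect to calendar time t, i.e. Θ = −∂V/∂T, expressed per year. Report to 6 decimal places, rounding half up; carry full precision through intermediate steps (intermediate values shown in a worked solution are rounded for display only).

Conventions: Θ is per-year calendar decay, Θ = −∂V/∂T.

σ√T = 0.2338·√2.1455 = 0.342459
d₁ = (ln(S/K) + (r+σ²/2)T) / (σ√T) = (ln(108.2/118.1) + (0.0447+0.2338²/2)·2.1455) / 0.342459 = (-0.087550 + 0.154543) / 0.342459 = 0.195622
d₂ = d₁ − σ√T = 0.195622 − 0.342459 = -0.146837
e^{−rT} = 0.908551
N(−d₁) = 0.422453,  N(−d₂) = 0.558370
Put price V = K·e^{−rT}·N(−d₂) − S·N(−d₁) = 59.913014 − 45.709406 = 14.203607
φ(d₁) = (1/√(2π))·e^{−d₁²/2} = 0.391381
Θ = −S·φ(d₁)·σ/(2√T) + r·K·e^{−rT}·N(−d₂) = −3.379697 + 2.678112 = -0.701585

price = 14.203607
Θ = -0.701585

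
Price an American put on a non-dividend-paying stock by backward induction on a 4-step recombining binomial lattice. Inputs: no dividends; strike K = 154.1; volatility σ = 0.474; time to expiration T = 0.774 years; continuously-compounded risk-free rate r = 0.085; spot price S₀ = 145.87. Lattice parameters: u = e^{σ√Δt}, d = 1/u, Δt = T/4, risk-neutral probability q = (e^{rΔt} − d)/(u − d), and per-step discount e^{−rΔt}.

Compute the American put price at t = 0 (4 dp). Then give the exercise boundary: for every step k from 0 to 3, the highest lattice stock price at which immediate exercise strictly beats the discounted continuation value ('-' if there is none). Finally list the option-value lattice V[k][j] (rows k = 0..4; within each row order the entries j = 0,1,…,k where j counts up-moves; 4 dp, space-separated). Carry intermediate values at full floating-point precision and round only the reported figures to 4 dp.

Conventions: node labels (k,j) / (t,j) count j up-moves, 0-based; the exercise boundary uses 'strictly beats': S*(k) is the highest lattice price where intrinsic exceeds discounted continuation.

price = 24.8716
boundary = - - 96.1302 118.4167
tree:
24.8716
38.8035 11.0736
57.9698 19.9776 2.0914
76.0619 35.6833 4.1487 0.0000
90.7490 57.9698 8.2300 0.0000 0.0000

Δt=0.19350  u=1.23184  d=0.81180  q=0.48754  discount=0.98369
step 4 (expiry): payoffs max(K−S,0) = 90.7490 57.9698 8.2300 0.0000 0.0000
step 3: (k=3,j=0): S=78.0381, K−S=76.0619, hold=73.5480 ⇒ V=76.0619 exercise | (k=3,j=1): S=118.4167, K−S=35.6833, hold=33.1695 ⇒ V=35.6833 exercise | (k=3,j=2): S=179.6880, K−S=0.0000, hold=4.1487 ⇒ V=4.1487 continue | (k=3,j=3): S=272.6623, K−S=0.0000, hold=0.0000 ⇒ V=0.0000 continue  boundary S*=118.4167
step 2: (k=2,j=0): S=96.1302, K−S=57.9698, hold=55.4560 ⇒ V=57.9698 exercise | (k=2,j=1): S=145.8700, K−S=8.2300, hold=19.9776 ⇒ V=19.9776 continue | (k=2,j=2): S=221.3462, K−S=0.0000, hold=2.0914 ⇒ V=2.0914 continue  boundary S*=96.1302
step 1: (k=1,j=0): S=118.4167, K−S=35.6833, hold=38.8035 ⇒ V=38.8035 continue | (k=1,j=1): S=179.6880, K−S=0.0000, hold=11.0736 ⇒ V=11.0736 continue  boundary S*=-
step 0: (k=0,j=0): S=145.8700, K−S=8.2300, hold=24.8716 ⇒ V=24.8716 continue  boundary S*=-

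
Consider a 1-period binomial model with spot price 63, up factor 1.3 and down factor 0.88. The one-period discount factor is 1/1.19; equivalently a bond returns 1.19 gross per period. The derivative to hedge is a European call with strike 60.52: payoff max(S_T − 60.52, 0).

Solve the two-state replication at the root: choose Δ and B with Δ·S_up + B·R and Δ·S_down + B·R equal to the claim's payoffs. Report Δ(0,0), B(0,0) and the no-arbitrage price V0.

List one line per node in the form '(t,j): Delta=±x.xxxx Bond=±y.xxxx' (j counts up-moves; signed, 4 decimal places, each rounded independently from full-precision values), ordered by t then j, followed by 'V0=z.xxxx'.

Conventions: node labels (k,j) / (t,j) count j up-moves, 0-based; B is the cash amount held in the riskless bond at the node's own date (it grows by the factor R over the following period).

Under the risk-neutral measure, an up-move has probability p* = (R−d)/(u−d) = 0.7381 and values discount at R = 1.19.
Payoffs at expiry: V(1,0)=0.0000, V(1,1)=21.3800
(0,0): S=63.0000. Δ = (V_up−V_dn)/(S_up−S_dn) = (21.3800−0.0000)/(81.9000−55.4400) = 0.8080. V = [p*·21.3800 + (1−p*)·0.0000]/1.19 = 13.2609. B = V − Δ·S = -37.6439.
Sanity check at the root: Δ(0,0)·S0 + B(0,0) reproduces V0 = 13.2609.

(0,0): Delta=0.8080 Bond=-37.6439
V0=13.2609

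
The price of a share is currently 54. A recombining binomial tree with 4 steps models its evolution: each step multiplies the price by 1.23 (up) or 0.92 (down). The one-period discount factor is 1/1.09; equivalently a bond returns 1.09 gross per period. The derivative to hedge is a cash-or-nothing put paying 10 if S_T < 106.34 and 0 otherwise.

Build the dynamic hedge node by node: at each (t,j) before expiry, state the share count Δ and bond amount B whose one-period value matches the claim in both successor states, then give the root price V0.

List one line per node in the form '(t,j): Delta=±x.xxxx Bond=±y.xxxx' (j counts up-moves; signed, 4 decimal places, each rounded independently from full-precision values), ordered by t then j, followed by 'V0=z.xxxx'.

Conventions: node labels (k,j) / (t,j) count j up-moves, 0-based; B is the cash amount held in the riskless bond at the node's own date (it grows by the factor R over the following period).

(0,0): Delta=-0.0761 Bond=10.5515
(1,0): Delta=0.0000 Bond=7.7218
(1,1): Delta=-0.1229 Bond=14.6135
(2,0): Delta=0.0000 Bond=8.4168
(2,1): Delta=0.0000 Bond=8.4168
(2,2): Delta=-0.1987 Bond=22.1149
(3,0): Delta=0.0000 Bond=9.1743
(3,1): Delta=0.0000 Bond=9.1743
(3,2): Delta=0.0000 Bond=9.1743
(3,3): Delta=-0.3210 Bond=36.4013
V0=6.4436

Arbitrage-free pricing uses the up-move probability p* = (R−d)/(u−d) = 0.5484, discounting each step at R = 1.09.
Expiry values: V(4,0)=10.0000, V(4,1)=10.0000, V(4,2)=10.0000, V(4,3)=10.0000, V(4,4)=0.0000
(3,0): S=42.0492. Δ = (V_up−V_dn)/(S_up−S_dn) = (10.0000−10.0000)/(51.7205−38.6852) = 0.0000. V = [p*·10.0000 + (1−p*)·10.0000]/1.09 = 9.1743. B = V − Δ·S = 9.1743.
(3,1): S=56.2179. Δ = (V_up−V_dn)/(S_up−S_dn) = (10.0000−10.0000)/(69.1480−51.7205) = 0.0000. V = [p*·10.0000 + (1−p*)·10.0000]/1.09 = 9.1743. B = V − Δ·S = 9.1743.
(3,2): S=75.1609. Δ = (V_up−V_dn)/(S_up−S_dn) = (10.0000−10.0000)/(92.4479−69.1480) = 0.0000. V = [p*·10.0000 + (1−p*)·10.0000]/1.09 = 9.1743. B = V − Δ·S = 9.1743.
(3,3): S=100.4868. Δ = (V_up−V_dn)/(S_up−S_dn) = (0.0000−10.0000)/(123.5988−92.4479) = -0.3210. V = [p*·0.0000 + (1−p*)·10.0000]/1.09 = 4.1432. B = V − Δ·S = 36.4013.
(2,0): S=45.7056. Δ = (V_up−V_dn)/(S_up−S_dn) = (9.1743−9.1743)/(56.2179−42.0492) = 0.0000. V = [p*·9.1743 + (1−p*)·9.1743]/1.09 = 8.4168. B = V − Δ·S = 8.4168.
(2,1): S=61.1064. Δ = (V_up−V_dn)/(S_up−S_dn) = (9.1743−9.1743)/(75.1609−56.2179) = 0.0000. V = [p*·9.1743 + (1−p*)·9.1743]/1.09 = 8.4168. B = V − Δ·S = 8.4168.
(2,2): S=81.6966. Δ = (V_up−V_dn)/(S_up−S_dn) = (4.1432−9.1743)/(100.4868−75.1609) = -0.1987. V = [p*·4.1432 + (1−p*)·9.1743]/1.09 = 5.8856. B = V − Δ·S = 22.1149.
(1,0): S=49.6800. Δ = (V_up−V_dn)/(S_up−S_dn) = (8.4168−8.4168)/(61.1064−45.7056) = 0.0000. V = [p*·8.4168 + (1−p*)·8.4168]/1.09 = 7.7218. B = V − Δ·S = 7.7218.
(1,1): S=66.4200. Δ = (V_up−V_dn)/(S_up−S_dn) = (5.8856−8.4168)/(81.6966−61.1064) = -0.1229. V = [p*·5.8856 + (1−p*)·8.4168]/1.09 = 6.4484. B = V − Δ·S = 14.6135.
(0,0): S=54.0000. Δ = (V_up−V_dn)/(S_up−S_dn) = (6.4484−7.7218)/(66.4200−49.6800) = -0.0761. V = [p*·6.4484 + (1−p*)·7.7218]/1.09 = 6.4436. B = V − Δ·S = 10.5515.
Sanity check at the root: Δ(0,0)·S0 + B(0,0) reproduces V0 = 6.4436.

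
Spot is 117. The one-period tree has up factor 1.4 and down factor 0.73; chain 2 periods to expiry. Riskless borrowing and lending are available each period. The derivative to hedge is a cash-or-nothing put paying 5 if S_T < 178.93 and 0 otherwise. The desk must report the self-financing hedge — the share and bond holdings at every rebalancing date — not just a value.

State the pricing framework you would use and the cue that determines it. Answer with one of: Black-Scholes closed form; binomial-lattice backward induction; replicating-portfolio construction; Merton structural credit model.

Key observation: the mandate to exhibit the hedge at every date and state singles out the replicating-portfolio construction on the 2-period tree with factors 1.4 and 0.73 from 117.

framework: replicating-portfolio construction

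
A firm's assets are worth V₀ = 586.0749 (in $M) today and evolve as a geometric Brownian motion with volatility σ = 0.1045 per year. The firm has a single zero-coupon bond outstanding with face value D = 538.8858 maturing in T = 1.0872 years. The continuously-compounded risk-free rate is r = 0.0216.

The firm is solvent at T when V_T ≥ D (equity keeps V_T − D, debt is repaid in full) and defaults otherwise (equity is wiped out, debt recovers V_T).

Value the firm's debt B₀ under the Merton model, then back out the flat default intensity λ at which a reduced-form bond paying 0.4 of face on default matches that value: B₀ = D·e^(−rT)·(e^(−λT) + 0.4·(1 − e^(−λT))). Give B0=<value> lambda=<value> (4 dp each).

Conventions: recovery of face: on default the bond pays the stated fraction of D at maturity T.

B0=521.2043 lambda=0.0152

Equity is a call on the firm's assets struck at D = 538.8858:
d₁ = [ln(V₀/D) + (r + σ²/2)T] / (σ√T)
   = [ln(586.0749/538.8858) + (0.0216 + 0.5·0.1045²)·1.0872] / (0.1045·√1.0872)
   = [0.083944 + 0.029420] / 0.108961 = 1.040406
d₂ = d₁ − σ√T = 1.040406 − 0.108961 = 0.931445
N(d₁) = 0.850924,  N(d₂) = 0.824188,  e^(−rT) = 0.976790
E₀ = V₀·N(d₁) − D·e^(−rT)·N(d₂)
   = 586.0749·0.850924 − 538.8858·0.976790·0.824188 = 64.870567
B₀ = V₀ − E₀ = 586.0749 − 64.870567 = 521.204333
e^(−λT) = (B₀·e^(rT)/D − 0.4)/(1 − 0.4) = (521.2043·1.023761/538.8858 − 0.4)/0.6 = 0.98361761
λ = −ln(0.98361761)/1.0872 = 0.015193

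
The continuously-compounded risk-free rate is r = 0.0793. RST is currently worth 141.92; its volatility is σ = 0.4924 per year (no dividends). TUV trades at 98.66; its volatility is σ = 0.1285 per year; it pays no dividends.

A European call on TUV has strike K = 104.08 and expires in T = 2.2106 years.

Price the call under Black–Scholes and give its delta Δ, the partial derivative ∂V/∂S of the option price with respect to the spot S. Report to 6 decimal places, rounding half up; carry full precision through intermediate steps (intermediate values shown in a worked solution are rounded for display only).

price = 14.121222
Δ = 0.768266

σ√T = 0.1285·√2.2106 = 0.191055
d₁ = (ln(S/K) + (r+σ²/2)T) / (σ√T) = (ln(98.66/104.08) + (0.0793+0.1285²/2)·2.2106) / 0.191055 = (-0.053480 + 0.193552) / 0.191055 = 0.733147
d₂ = d₁ − σ√T = 0.733147 − 0.191055 = 0.542092
e^{−rT} = 0.839205
N(d₁) = 0.768266,  N(d₂) = 0.706122
Call price V = S·N(d₁) − K·e^{−rT}·N(d₂) = 75.797084 − 61.675863 = 14.121222
Δ = N(d₁) = 0.768266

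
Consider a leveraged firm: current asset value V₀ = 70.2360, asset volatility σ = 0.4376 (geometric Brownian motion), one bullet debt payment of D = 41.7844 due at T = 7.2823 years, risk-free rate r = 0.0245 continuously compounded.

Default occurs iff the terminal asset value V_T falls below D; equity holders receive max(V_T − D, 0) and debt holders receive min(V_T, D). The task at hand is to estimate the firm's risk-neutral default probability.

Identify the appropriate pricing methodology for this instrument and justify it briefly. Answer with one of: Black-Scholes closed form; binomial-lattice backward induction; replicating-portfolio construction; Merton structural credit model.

framework: Merton structural credit model

Key observation: the asked-for credit quantity lives on the firm's capital structure — asset value, asset volatility, debt face 41.7844 — which is the structural model's domain.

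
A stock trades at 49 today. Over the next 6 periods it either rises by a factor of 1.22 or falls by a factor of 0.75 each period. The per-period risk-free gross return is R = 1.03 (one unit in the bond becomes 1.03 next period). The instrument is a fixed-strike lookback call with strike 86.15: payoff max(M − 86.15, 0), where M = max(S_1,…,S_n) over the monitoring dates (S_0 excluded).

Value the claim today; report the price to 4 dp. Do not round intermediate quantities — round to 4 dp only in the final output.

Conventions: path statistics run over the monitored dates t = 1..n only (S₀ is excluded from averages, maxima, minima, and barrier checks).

Set p* = 0.5957 (from d < R < u); the path-dependent value is the discounted p*-expectation over all price paths.
Enumerate all 2^6 = 64 price paths (U = up ×1.22, D = down ×0.75); each path with k up-moves has probability p*^k·(1−p*)^(6−k).
DDDDDD: M=36.7500, payoff=0.0000, prob=0.004364
UDDDDD: M=59.7800, payoff=0.0000, prob=0.006432
DUDDDD: M=44.8350, payoff=0.0000, prob=0.006432
UUDDDD: M=72.9316, payoff=0.0000, prob=0.009479
DDUDDD: M=36.7500, payoff=0.0000, prob=0.006432
UDUDDD: M=59.7800, payoff=0.0000, prob=0.009479
DUUDDD: M=54.6987, payoff=0.0000, prob=0.009479
UUUDDD: M=88.9766, payoff=2.8266, prob=0.013968
DDDUDD: M=36.7500, payoff=0.0000, prob=0.006432
UDDUDD: M=59.7800, payoff=0.0000, prob=0.009479
DUDUDD: M=44.8350, payoff=0.0000, prob=0.009479
UUDUDD: M=72.9316, payoff=0.0000, prob=0.013968
DDUUDD: M=41.0240, payoff=0.0000, prob=0.009479
UDUUDD: M=66.7324, payoff=0.0000, prob=0.013968
DUUUDD: M=66.7324, payoff=0.0000, prob=0.013968
UUUUDD: M=108.5514, payoff=22.4014, prob=0.020585
DDDDUD: M=36.7500, payoff=0.0000, prob=0.006432
UDDDUD: M=59.7800, payoff=0.0000, prob=0.009479
DUDDUD: M=44.8350, payoff=0.0000, prob=0.009479
UUDDUD: M=72.9316, payoff=0.0000, prob=0.013968
DDUDUD: M=36.7500, payoff=0.0000, prob=0.009479
UDUDUD: M=59.7800, payoff=0.0000, prob=0.013968
DUUDUD: M=54.6987, payoff=0.0000, prob=0.013968
UUUDUD: M=88.9766, payoff=2.8266, prob=0.020585
DDDUUD: M=36.7500, payoff=0.0000, prob=0.009479
UDDUUD: M=59.7800, payoff=0.0000, prob=0.013968
DUDUUD: M=50.0493, payoff=0.0000, prob=0.013968
UUDUUD: M=81.4135, payoff=0.0000, prob=0.020585
DDUUUD: M=50.0493, payoff=0.0000, prob=0.013968
UDUUUD: M=81.4135, payoff=0.0000, prob=0.020585
DUUUUD: M=81.4135, payoff=0.0000, prob=0.020585
UUUUUD: M=132.4327, payoff=46.2827, prob=0.030336
DDDDDU: M=36.7500, payoff=0.0000, prob=0.006432
UDDDDU: M=59.7800, payoff=0.0000, prob=0.009479
DUDDDU: M=44.8350, payoff=0.0000, prob=0.009479
UUDDDU: M=72.9316, payoff=0.0000, prob=0.013968
DDUDDU: M=36.7500, payoff=0.0000, prob=0.009479
UDUDDU: M=59.7800, payoff=0.0000, prob=0.013968
DUUDDU: M=54.6987, payoff=0.0000, prob=0.013968
UUUDDU: M=88.9766, payoff=2.8266, prob=0.020585
DDDUDU: M=36.7500, payoff=0.0000, prob=0.009479
UDDUDU: M=59.7800, payoff=0.0000, prob=0.013968
DUDUDU: M=44.8350, payoff=0.0000, prob=0.013968
UUDUDU: M=72.9316, payoff=0.0000, prob=0.020585
DDUUDU: M=41.0240, payoff=0.0000, prob=0.013968
UDUUDU: M=66.7324, payoff=0.0000, prob=0.020585
DUUUDU: M=66.7324, payoff=0.0000, prob=0.020585
UUUUDU: M=108.5514, payoff=22.4014, prob=0.030336
DDDDUU: M=36.7500, payoff=0.0000, prob=0.009479
UDDDUU: M=59.7800, payoff=0.0000, prob=0.013968
DUDDUU: M=44.8350, payoff=0.0000, prob=0.013968
UUDDUU: M=72.9316, payoff=0.0000, prob=0.020585
DDUDUU: M=37.5370, payoff=0.0000, prob=0.013968
UDUDUU: M=61.0602, payoff=0.0000, prob=0.020585
DUUDUU: M=61.0602, payoff=0.0000, prob=0.020585
UUUDUU: M=99.3245, payoff=13.1745, prob=0.030336
DDDUUU: M=37.5370, payoff=0.0000, prob=0.013968
UDDUUU: M=61.0602, payoff=0.0000, prob=0.020585
DUDUUU: M=61.0602, payoff=0.0000, prob=0.020585
UUDUUU: M=99.3245, payoff=13.1745, prob=0.030336
DDUUUU: M=61.0602, payoff=0.0000, prob=0.020585
UDUUUU: M=99.3245, payoff=13.1745, prob=0.030336
DUUUUU: M=99.3245, payoff=13.1745, prob=0.030336
UUUUUU: M=161.5679, payoff=75.4179, prob=0.044706
Price = Σ prob·payoff / R^6 = 7.670817 / 1.194052 = 6.4242

price = 6.4242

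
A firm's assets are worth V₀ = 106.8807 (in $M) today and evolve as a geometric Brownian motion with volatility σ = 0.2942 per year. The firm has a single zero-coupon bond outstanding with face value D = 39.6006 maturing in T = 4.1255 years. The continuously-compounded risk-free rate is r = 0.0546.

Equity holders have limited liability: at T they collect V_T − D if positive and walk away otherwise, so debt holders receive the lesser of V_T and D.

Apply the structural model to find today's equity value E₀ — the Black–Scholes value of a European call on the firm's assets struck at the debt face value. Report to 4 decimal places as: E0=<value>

Apply the equity-as-call identities (strike 39.6006, horizon 4.1255 years):
d₁ = [ln(V₀/D) + (r + σ²/2)T] / (σ√T)
   = [ln(106.8807/39.6006) + (0.0546 + 0.5·0.2942²)·4.1255] / (0.2942·√4.1255)
   = [0.992869 + 0.403791] / 0.597559 = 2.337274
d₂ = d₁ − σ√T = 2.337274 − 0.597559 = 1.739715
N(d₁) = 0.990288,  N(d₂) = 0.959045,  e^(−rT) = 0.798315
E₀ = V₀·N(d₁) − D·e^(−rT)·N(d₂)
   = 106.8807·0.990288 − 39.6006·0.798315·0.959045 = 75.523607

E0=75.5236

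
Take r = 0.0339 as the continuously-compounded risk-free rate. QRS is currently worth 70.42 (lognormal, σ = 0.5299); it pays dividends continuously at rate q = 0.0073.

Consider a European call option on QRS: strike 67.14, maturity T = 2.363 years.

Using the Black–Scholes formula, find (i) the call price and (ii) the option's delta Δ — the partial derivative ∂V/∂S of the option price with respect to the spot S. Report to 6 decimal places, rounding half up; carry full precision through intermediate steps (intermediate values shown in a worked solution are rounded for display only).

price = 24.542942
Δ = 0.694355

σ√T = 0.5299·√2.363 = 0.814565
d₁ = (ln(S/K) + (r−q+σ²/2)T) / (σ√T) = (ln(70.42/67.14) + (0.0339−0.0073+0.5299²/2)·2.363) / 0.814565 = (0.047697 + 0.394614) / 0.814565 = 0.543003
d₂ = d₁ − σ√T = 0.543003 − 0.814565 = -0.271562
e^{−rT} = 0.923019
e^{−qT} = 0.982898
N(d₁) = 0.706436,  N(d₂) = 0.392979
Call price V = S·e^{−qT}·N(d₁) − K·e^{−rT}·N(d₂) = 48.896456 − 24.353514 = 24.542942
Δ = e^{−qT}·N(d₁) = 0.694355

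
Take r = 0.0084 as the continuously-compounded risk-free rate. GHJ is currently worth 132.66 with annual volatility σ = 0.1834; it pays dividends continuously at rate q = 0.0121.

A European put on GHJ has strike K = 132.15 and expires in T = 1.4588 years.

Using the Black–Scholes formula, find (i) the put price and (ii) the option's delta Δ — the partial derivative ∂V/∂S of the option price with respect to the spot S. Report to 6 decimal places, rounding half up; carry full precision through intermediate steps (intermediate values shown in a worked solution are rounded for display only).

price = 11.604590
Δ = -0.450648

σ√T = 0.1834·√1.4588 = 0.221512
d₁ = (ln(S/K) + (r−q+σ²/2)T) / (σ√T) = (ln(132.66/132.15) + (0.0084−0.0121+0.1834²/2)·1.4588) / 0.221512 = (0.003852 + 0.019136) / 0.221512 = 0.103778
d₂ = d₁ − σ√T = 0.103778 − 0.221512 = -0.117734
e^{−rT} = 0.987821
e^{−qT} = 0.982503
N(−d₁) = 0.458673,  N(−d₂) = 0.546861
Put price V = K·e^{−rT}·N(−d₂) − S·e^{−qT}·N(−d₁) = 71.387500 − 59.782910 = 11.604590
Δ = −e^{−qT}·N(−d₁) = -0.450648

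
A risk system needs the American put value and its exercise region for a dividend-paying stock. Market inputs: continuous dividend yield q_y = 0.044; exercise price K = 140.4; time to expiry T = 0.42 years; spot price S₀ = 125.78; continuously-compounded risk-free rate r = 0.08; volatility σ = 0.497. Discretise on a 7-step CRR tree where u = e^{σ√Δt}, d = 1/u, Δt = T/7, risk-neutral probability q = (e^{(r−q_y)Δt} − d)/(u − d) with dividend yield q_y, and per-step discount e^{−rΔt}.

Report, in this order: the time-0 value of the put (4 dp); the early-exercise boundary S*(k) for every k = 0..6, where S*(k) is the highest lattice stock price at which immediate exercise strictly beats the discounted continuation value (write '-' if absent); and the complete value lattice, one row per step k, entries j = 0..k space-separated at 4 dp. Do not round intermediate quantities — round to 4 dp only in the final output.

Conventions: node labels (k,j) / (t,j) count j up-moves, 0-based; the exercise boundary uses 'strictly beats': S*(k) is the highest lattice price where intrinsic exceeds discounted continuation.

price = 23.5745
boundary = - - - 87.2969 98.5984 111.3630 98.5984
tree:
23.5745
32.1055 14.5124
42.1559 21.4732 7.0708
53.1031 30.6470 11.6895 2.1075
63.1091 41.8016 18.7963 4.0603 0.0000
71.9683 53.1031 29.0370 7.8227 0.0000 0.0000
79.8120 63.1091 41.8016 15.0714 0.0000 0.0000 0.0000
86.7567 71.9683 53.1031 29.0370 0.0000 0.0000 0.0000 0.0000

Δt=0.06000, u=1.12946, d=0.88538, q=0.47846, disc=e^(-rΔt)=0.99521
k=7 terminal: V=max(K-S,0) → 86.7567 71.9683 53.1031 29.0370 0.0000 0.0000 0.0000 0.0000
k=6: j=0 S=60.5880 intr=79.8120 cont=79.2995 V=79.8120[EX]; j=1 S=77.2909 intr=63.1091 cont=62.6406 V=63.1091[EX]; j=2 S=98.5984 intr=41.8016 cont=41.3892 V=41.8016[EX]; j=3 S=125.7800 intr=14.6200 cont=15.0714 V=15.0714[hold]; j=4 S=160.4550 intr=0.0000 cont=0.0000 V=0.0000[hold]; j=5 S=204.6892 intr=0.0000 cont=0.0000 V=0.0000[hold]; j=6 S=261.1179 intr=0.0000 cont=0.0000 V=0.0000[hold]  S*(6)=98.5984
k=5: j=0 S=68.4317 intr=71.9683 cont=71.4764 V=71.9683[EX]; j=1 S=87.2969 intr=53.1031 cont=52.6609 V=53.1031[EX]; j=2 S=111.3630 intr=29.0370 cont=28.8733 V=29.0370[EX]; j=3 S=142.0635 intr=0.0000 cont=7.8227 V=7.8227[hold]; j=4 S=181.2275 intr=0.0000 cont=0.0000 V=0.0000[hold]; j=5 S=231.1883 intr=0.0000 cont=0.0000 V=0.0000[hold]  S*(5)=111.3630
k=4: j=0 S=77.2909 intr=63.1091 cont=62.6406 V=63.1091[EX]; j=1 S=98.5984 intr=41.8016 cont=41.3892 V=41.8016[EX]; j=2 S=125.7800 intr=14.6200 cont=18.7963 V=18.7963[hold]; j=3 S=160.4550 intr=0.0000 cont=4.0603 V=4.0603[hold]; j=4 S=204.6892 intr=0.0000 cont=0.0000 V=0.0000[hold]  S*(4)=98.5984
k=3: j=0 S=87.2969 intr=53.1031 cont=52.6609 V=53.1031[EX]; j=1 S=111.3630 intr=29.0370 cont=30.6470 V=30.6470[hold]; j=2 S=142.0635 intr=0.0000 cont=11.6895 V=11.6895[hold]; j=3 S=181.2275 intr=0.0000 cont=2.1075 V=2.1075[hold]  S*(3)=87.2969
k=2: j=0 S=98.5984 intr=41.8016 cont=42.1559 V=42.1559[hold]; j=1 S=125.7800 intr=14.6200 cont=21.4732 V=21.4732[hold]; j=2 S=160.4550 intr=0.0000 cont=7.0708 V=7.0708[hold]  S*(2)=-
k=1: j=0 S=111.3630 intr=29.0370 cont=32.1055 V=32.1055[hold]; j=1 S=142.0635 intr=0.0000 cont=14.5124 V=14.5124[hold]  S*(1)=-
k=0: j=0 S=125.7800 intr=14.6200 cont=23.5745 V=23.5745[hold]  S*(0)=-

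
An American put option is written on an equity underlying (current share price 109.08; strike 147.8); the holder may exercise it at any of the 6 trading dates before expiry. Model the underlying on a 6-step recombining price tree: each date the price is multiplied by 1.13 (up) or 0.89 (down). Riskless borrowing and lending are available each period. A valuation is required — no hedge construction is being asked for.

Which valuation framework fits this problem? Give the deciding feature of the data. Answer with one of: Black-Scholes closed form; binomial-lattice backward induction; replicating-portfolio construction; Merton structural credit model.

framework: binomial-lattice backward induction

Key observation: the put (strike 147.8 on spot 109.08) is American-style on a 6-step discrete price model, so the early-exercise decision at every node requires stepwise backward valuation — a closed form cannot price the exercise right.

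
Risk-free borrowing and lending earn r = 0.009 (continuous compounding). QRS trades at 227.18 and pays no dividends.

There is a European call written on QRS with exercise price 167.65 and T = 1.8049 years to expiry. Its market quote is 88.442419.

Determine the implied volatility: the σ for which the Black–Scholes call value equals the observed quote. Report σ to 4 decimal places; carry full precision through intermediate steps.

At σ = 0.5032 the Black–Scholes value reproduces the quote:
σ√T = 0.5032·√1.8049 = 0.676032
d₁ = (ln(S/K) + (r+σ²/2)T) / (σ√T) = (ln(227.18/167.65) + (0.009+0.5032²/2)·1.8049) / 0.676032 = (0.303864 + 0.244754) / 0.676032 = 0.811527
d₂ = d₁ − σ√T = 0.811527 − 0.676032 = 0.135495
e^{−rT} = 0.983887
N(d₁) = 0.791468,  N(d₂) = 0.553890
V = S·N(d₁) − K·e^{−rT}·N(d₂) = 179.805775 − 91.363356 = 88.442419 (equal to the quote); since ∂V/∂σ > 0 for all σ, the implied volatility is unique

sigma = 0.5032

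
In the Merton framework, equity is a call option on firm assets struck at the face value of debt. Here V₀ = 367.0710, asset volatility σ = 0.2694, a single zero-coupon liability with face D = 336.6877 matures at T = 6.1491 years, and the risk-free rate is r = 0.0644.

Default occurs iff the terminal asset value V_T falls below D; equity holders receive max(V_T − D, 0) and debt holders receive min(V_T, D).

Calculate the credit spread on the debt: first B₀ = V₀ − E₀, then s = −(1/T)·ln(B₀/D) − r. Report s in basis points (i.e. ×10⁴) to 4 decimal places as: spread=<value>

spread=195.6371

Work the structural quantities from V₀ = 367.0710 against face 336.6877:
d₁ = [ln(V₀/D) + (r + σ²/2)T] / (σ√T)
   = [ln(367.0710/336.6877) + (0.0644 + 0.5·0.2694²)·6.1491] / (0.2694·√6.1491)
   = [0.086399 + 0.619142] / 0.668041 = 1.056134
d₂ = d₁ − σ√T = 1.056134 − 0.668041 = 0.388093
N(d₁) = 0.854546,  N(d₂) = 0.651026,  e^(−rT) = 0.673005
E₀ = V₀·N(d₁) − D·e^(−rT)·N(d₂)
   = 367.0710·0.854546 − 336.6877·0.673005·0.651026 = 166.161498
B₀ = V₀ − E₀ = 367.0710 − 166.161498 = 200.909502
spread = −(1/T)·ln(B₀/D) − r = −(1/6.1491)·ln(200.909502/336.6877) − 0.0644 = 0.01956371
in basis points: 0.01956371 × 10⁴ = 195.6371 bp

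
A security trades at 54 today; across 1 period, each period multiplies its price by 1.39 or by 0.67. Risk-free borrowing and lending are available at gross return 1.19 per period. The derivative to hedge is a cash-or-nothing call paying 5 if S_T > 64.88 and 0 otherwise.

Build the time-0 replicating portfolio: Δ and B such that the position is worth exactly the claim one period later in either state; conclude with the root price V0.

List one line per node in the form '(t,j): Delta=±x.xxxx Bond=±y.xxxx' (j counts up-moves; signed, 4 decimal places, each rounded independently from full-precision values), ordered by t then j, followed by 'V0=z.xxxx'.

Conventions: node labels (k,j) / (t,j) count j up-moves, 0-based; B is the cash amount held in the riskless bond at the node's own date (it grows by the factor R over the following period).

Under the risk-neutral measure, an up-move has probability p* = (R−d)/(u−d) = 0.7222 and values discount at R = 1.19.
Expiry values: V(1,0)=0.0000, V(1,1)=5.0000
  t=0,j=0: stock 54.0000 → up 75.0600 (V=5.0000), down 36.1800 (V=0.0000). Price 3.0345; hedge Δ=0.1286, bond B=-3.9099.
Sanity check at the root: Δ(0,0)·S0 + B(0,0) reproduces V0 = 3.0345.

(0,0): Delta=0.1286 Bond=-3.9099
V0=3.0345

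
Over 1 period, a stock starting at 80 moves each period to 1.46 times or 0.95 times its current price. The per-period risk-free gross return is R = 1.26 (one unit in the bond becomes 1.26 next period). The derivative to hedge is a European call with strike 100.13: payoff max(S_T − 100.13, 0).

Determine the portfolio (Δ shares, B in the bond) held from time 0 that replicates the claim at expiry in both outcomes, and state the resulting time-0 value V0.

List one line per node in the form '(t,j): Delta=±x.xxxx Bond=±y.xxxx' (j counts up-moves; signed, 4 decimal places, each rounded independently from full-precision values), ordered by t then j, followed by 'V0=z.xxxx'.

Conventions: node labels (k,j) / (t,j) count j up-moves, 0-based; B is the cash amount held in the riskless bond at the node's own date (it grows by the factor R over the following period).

The replicating-portfolio and risk-neutral prices coincide; use p* = (1.26−0.95)/(1.46−0.95) = 0.6078 for the latter.
Payoffs at expiry: V(1,0)=0.0000, V(1,1)=16.6700
(0,0): S=80.0000. Δ = (V_up−V_dn)/(S_up−S_dn) = (16.6700−0.0000)/(116.8000−76.0000) = 0.4086. V = [p*·16.6700 + (1−p*)·0.0000]/1.26 = 8.0419. B = V − Δ·S = -24.6444.
As a check, the time-0 holding Δ(0,0)·S0 + B(0,0) comes to 8.0419 — exactly V0.

(0,0): Delta=0.4086 Bond=-24.6444
V0=8.0419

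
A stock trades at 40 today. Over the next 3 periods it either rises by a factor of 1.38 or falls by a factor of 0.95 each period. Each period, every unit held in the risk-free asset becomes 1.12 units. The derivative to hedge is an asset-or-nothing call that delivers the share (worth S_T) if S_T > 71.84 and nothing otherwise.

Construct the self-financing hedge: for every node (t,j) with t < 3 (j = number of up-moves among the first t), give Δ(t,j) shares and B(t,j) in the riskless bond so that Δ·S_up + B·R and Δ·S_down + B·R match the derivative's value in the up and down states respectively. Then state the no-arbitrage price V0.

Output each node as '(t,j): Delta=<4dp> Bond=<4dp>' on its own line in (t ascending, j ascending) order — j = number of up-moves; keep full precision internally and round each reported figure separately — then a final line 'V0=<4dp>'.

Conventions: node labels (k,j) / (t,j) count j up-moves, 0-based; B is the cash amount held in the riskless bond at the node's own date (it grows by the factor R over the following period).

The replicating-portfolio and risk-neutral prices coincide; use p* = (1.12−0.95)/(1.38−0.95) = 0.3953 for the latter.
Terminal payoffs: V(3,0)=0.0000, V(3,1)=0.0000, V(3,2)=72.3672, V(3,3)=105.1229
(2,0): S=36.1000. Δ = (V_up−V_dn)/(S_up−S_dn) = (0.0000−0.0000)/(49.8180−34.2950) = 0.0000. V = [p*·0.0000 + (1−p*)·0.0000]/1.12 = 0.0000. B = V − Δ·S = 0.0000.
(2,1): S=52.4400. Δ = (V_up−V_dn)/(S_up−S_dn) = (72.3672−0.0000)/(72.3672−49.8180) = 3.2093. V = [p*·72.3672 + (1−p*)·0.0000]/1.12 = 25.5449. B = V − Δ·S = -142.7509.
(2,2): S=76.1760. Δ = (V_up−V_dn)/(S_up−S_dn) = (105.1229−72.3672)/(105.1229−72.3672) = 1.0000. V = [p*·105.1229 + (1−p*)·72.3672]/1.12 = 76.1760. B = V − Δ·S = 0.0000.
(1,0): S=38.0000. Δ = (V_up−V_dn)/(S_up−S_dn) = (25.5449−0.0000)/(52.4400−36.1000) = 1.5633. V = [p*·25.5449 + (1−p*)·0.0000]/1.12 = 9.0171. B = V − Δ·S = -50.3896.
(1,1): S=55.2000. Δ = (V_up−V_dn)/(S_up−S_dn) = (76.1760−25.5449)/(76.1760−52.4400) = 2.1331. V = [p*·76.1760 + (1−p*)·25.5449]/1.12 = 40.6802. B = V − Δ·S = -77.0665.
(0,0): S=40.0000. Δ = (V_up−V_dn)/(S_up−S_dn) = (40.6802−9.0171)/(55.2000−38.0000) = 1.8409. V = [p*·40.6802 + (1−p*)·9.0171]/1.12 = 19.2277. B = V − Δ·S = -54.4074.
Verification: the root portfolio costs Δ(0,0)·S0 + B(0,0) = 19.2277, matching V0.

(0,0): Delta=1.8409 Bond=-54.4074
(1,0): Delta=1.5633 Bond=-50.3896
(1,1): Delta=2.1331 Bond=-77.0665
(2,0): Delta=0.0000 Bond=0.0000
(2,1): Delta=3.2093 Bond=-142.7509
(2,2): Delta=1.0000 Bond=0.0000
V0=19.2277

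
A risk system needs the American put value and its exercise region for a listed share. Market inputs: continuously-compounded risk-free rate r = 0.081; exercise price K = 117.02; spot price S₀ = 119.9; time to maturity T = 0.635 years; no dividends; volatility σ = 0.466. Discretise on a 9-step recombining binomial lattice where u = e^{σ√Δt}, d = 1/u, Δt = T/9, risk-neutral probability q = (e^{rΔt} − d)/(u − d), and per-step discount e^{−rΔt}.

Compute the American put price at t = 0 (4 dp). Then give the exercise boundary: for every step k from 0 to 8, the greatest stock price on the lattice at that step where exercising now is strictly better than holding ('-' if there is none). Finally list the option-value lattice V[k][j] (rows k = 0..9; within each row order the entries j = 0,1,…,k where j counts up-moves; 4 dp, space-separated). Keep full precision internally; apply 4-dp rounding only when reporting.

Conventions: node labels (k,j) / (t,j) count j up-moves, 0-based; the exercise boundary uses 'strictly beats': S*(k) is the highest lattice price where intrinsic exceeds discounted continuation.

Δt=0.07056  u=1.13177  d=0.88357  q=0.49219  discount=0.99430
step 9 (expiry): payoffs max(K−S,0) = 77.6645 66.6097 52.4496 34.3119 11.0795 0.0000 0.0000 0.0000 0.0000 0.0000
step 8: (k=8,j=0): S=44.5412, K−S=72.4788, hold=71.8119 ⇒ V=72.4788 exercise | (k=8,j=1): S=57.0527, K−S=59.9673, hold=59.3004 ⇒ V=59.9673 exercise | (k=8,j=2): S=73.0787, K−S=43.9413, hold=43.2744 ⇒ V=43.9413 exercise | (k=8,j=3): S=93.6063, K−S=23.4137, hold=22.7469 ⇒ V=23.4137 exercise | (k=8,j=4): S=119.9000, K−S=0.0000, hold=5.5942 ⇒ V=5.5942 continue | (k=8,j=5): S=153.5795, K−S=0.0000, hold=0.0000 ⇒ V=0.0000 continue | (k=8,j=6): S=196.7196, K−S=0.0000, hold=0.0000 ⇒ V=0.0000 continue | (k=8,j=7): S=251.9775, K−S=0.0000, hold=0.0000 ⇒ V=0.0000 continue | (k=8,j=8): S=322.7572, K−S=0.0000, hold=0.0000 ⇒ V=0.0000 continue  boundary S*=93.6063
step 7: (k=7,j=0): S=50.4103, K−S=66.6097, hold=65.9428 ⇒ V=66.6097 exercise | (k=7,j=1): S=64.5704, K−S=52.4496, hold=51.7827 ⇒ V=52.4496 exercise | (k=7,j=2): S=82.7081, K−S=34.3119, hold=33.6451 ⇒ V=34.3119 exercise | (k=7,j=3): S=105.9405, K−S=11.0795, hold=14.5598 ⇒ V=14.5598 continue | (k=7,j=4): S=135.6989, K−S=0.0000, hold=2.8246 ⇒ V=2.8246 continue | (k=7,j=5): S=173.8163, K−S=0.0000, hold=0.0000 ⇒ V=0.0000 continue | (k=7,j=6): S=222.6408, K−S=0.0000, hold=0.0000 ⇒ V=0.0000 continue | (k=7,j=7): S=285.1799, K−S=0.0000, hold=0.0000 ⇒ V=0.0000 continue  boundary S*=82.7081
step 6: (k=6,j=0): S=57.0527, K−S=59.9673, hold=59.3004 ⇒ V=59.9673 exercise | (k=6,j=1): S=73.0787, K−S=43.9413, hold=43.2744 ⇒ V=43.9413 exercise | (k=6,j=2): S=93.6063, K−S=23.4137, hold=24.4500 ⇒ V=24.4500 continue | (k=6,j=3): S=119.9000, K−S=0.0000, hold=8.7338 ⇒ V=8.7338 continue | (k=6,j=4): S=153.5795, K−S=0.0000, hold=1.4262 ⇒ V=1.4262 continue | (k=6,j=5): S=196.7196, K−S=0.0000, hold=0.0000 ⇒ V=0.0000 continue | (k=6,j=6): S=251.9775, K−S=0.0000, hold=0.0000 ⇒ V=0.0000 continue  boundary S*=73.0787
step 5: (k=5,j=0): S=64.5704, K−S=52.4496, hold=51.7827 ⇒ V=52.4496 exercise | (k=5,j=1): S=82.7081, K−S=34.3119, hold=34.1522 ⇒ V=34.3119 exercise | (k=5,j=2): S=105.9405, K−S=11.0795, hold=16.6195 ⇒ V=16.6195 continue | (k=5,j=3): S=135.6989, K−S=0.0000, hold=5.1078 ⇒ V=5.1078 continue | (k=5,j=4): S=173.8163, K−S=0.0000, hold=0.7201 ⇒ V=0.7201 continue | (k=5,j=5): S=222.6408, K−S=0.0000, hold=0.0000 ⇒ V=0.0000 continue  boundary S*=82.7081
step 4: (k=4,j=0): S=73.0787, K−S=43.9413, hold=43.2744 ⇒ V=43.9413 exercise | (k=4,j=1): S=93.6063, K−S=23.4137, hold=25.4580 ⇒ V=25.4580 continue | (k=4,j=2): S=119.9000, K−S=0.0000, hold=10.8912 ⇒ V=10.8912 continue | (k=4,j=3): S=153.5795, K−S=0.0000, hold=2.9315 ⇒ V=2.9315 continue | (k=4,j=4): S=196.7196, K−S=0.0000, hold=0.3636 ⇒ V=0.3636 continue  boundary S*=73.0787
step 3: (k=3,j=0): S=82.7081, K−S=34.3119, hold=34.6455 ⇒ V=34.6455 continue | (k=3,j=1): S=105.9405, K−S=11.0795, hold=18.1842 ⇒ V=18.1842 continue | (k=3,j=2): S=135.6989, K−S=0.0000, hold=6.9338 ⇒ V=6.9338 continue | (k=3,j=3): S=173.8163, K−S=0.0000, hold=1.6581 ⇒ V=1.6581 continue  boundary S*=-
step 2: (k=2,j=0): S=93.6063, K−S=23.4137, hold=26.3922 ⇒ V=26.3922 continue | (k=2,j=1): S=119.9000, K−S=0.0000, hold=12.5748 ⇒ V=12.5748 continue | (k=2,j=2): S=153.5795, K−S=0.0000, hold=4.3124 ⇒ V=4.3124 continue  boundary S*=-
step 1: (k=1,j=0): S=105.9405, K−S=11.0795, hold=19.4798 ⇒ V=19.4798 continue | (k=1,j=1): S=135.6989, K−S=0.0000, hold=8.4597 ⇒ V=8.4597 continue  boundary S*=-
step 0: (k=0,j=0): S=119.9000, K−S=0.0000, hold=13.9758 ⇒ V=13.9758 continue  boundary S*=-

price = 13.9758
boundary = - - - - 73.0787 82.7081 73.0787 82.7081 93.6063
tree:
13.9758
19.4798 8.4597
26.3922 12.5748 4.3124
34.6455 18.1842 6.9338 1.6581
43.9413 25.4580 10.8912 2.9315 0.3636
52.4496 34.3119 16.6195 5.1078 0.7201 0.0000
59.9673 43.9413 24.4500 8.7338 1.4262 0.0000 0.0000
66.6097 52.4496 34.3119 14.5598 2.8246 0.0000 0.0000 0.0000
72.4788 59.9673 43.9413 23.4137 5.5942 0.0000 0.0000 0.0000 0.0000
77.6645 66.6097 52.4496 34.3119 11.0795 0.0000 0.0000 0.0000 0.0000 0.0000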